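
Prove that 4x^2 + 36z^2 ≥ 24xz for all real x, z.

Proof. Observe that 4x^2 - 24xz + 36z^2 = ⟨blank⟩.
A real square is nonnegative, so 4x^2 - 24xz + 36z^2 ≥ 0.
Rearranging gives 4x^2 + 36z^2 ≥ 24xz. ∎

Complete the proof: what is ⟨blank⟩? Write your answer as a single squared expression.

(2x - 6z)^2

4x^2 - 24xz + 36z^2 is a perfect-square trinomial: the outer terms are (2x)^2 and (6z)^2, and the cross term is -2·2x·6z.
So 4x^2 - 24xz + 36z^2 = (2x - 6z)^2 ≥ 0.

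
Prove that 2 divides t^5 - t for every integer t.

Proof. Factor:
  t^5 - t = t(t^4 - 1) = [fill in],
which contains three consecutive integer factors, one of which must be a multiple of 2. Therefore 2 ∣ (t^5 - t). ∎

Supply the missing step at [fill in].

(t - 1)t(t + 1)(t^2 + 1)

t^4 - 1 = (t^2 - 1)(t^2 + 1), and t^2 - 1 = (t-1)(t+1).
So t(t^4 - 1) = (t - 1)t(t + 1)(t^2 + 1).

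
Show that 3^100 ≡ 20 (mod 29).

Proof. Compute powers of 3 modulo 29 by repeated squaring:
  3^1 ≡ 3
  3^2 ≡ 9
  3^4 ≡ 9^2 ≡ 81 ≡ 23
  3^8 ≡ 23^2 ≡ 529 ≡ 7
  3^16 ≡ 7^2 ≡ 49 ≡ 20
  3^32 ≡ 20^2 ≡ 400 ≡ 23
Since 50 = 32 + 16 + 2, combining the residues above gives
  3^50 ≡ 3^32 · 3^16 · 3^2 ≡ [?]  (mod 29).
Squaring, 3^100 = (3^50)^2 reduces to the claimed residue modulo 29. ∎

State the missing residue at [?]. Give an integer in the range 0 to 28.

3^32 · 3^16 · 3^2 ≡ 23 · 20 · 9 = 4140.
4140 mod 29 = 22, so 3^50 ≡ 22 (mod 29).

22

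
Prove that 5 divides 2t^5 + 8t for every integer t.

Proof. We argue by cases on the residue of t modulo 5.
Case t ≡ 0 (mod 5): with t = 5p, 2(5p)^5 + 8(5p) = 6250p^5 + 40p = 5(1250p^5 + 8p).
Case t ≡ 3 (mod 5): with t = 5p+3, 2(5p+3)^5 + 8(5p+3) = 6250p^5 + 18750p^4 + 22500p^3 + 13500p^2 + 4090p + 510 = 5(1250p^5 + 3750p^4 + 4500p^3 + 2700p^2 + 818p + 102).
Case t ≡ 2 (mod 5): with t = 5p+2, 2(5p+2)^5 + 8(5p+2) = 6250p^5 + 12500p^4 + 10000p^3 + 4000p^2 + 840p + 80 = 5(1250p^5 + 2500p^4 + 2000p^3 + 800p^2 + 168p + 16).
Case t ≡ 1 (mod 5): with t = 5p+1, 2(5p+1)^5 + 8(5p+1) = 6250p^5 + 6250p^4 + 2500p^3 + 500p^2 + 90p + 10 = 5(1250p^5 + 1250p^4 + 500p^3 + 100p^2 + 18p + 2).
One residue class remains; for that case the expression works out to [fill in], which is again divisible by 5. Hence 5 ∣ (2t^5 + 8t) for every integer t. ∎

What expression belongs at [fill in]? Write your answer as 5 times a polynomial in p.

5(1250p^5 + 5000p^4 + 8000p^3 + 6400p^2 + 2568p + 416)

Only t ≡ 4 (mod 5) is unaccounted for. Put t = 5p+4:
2(5p+4)^5 + 8(5p+4) expands to 6250p^5 + 25000p^4 + 40000p^3 + 32000p^2 + 12840p + 2080,
and factoring out 5 leaves 5(1250p^5 + 5000p^4 + 8000p^3 + 6400p^2 + 2568p + 416).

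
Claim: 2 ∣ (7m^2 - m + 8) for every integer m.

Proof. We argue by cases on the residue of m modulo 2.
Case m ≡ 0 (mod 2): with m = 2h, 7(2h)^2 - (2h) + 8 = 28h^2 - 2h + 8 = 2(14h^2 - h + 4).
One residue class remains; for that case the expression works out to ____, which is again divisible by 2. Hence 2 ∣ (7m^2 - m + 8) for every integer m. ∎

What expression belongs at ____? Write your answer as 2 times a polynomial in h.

Only m ≡ 1 (mod 2) is unaccounted for. Put m = 2h+1:
7(2h+1)^2 - (2h+1) + 8 expands to 28h^2 + 26h + 14,
and factoring out 2 leaves 2(14h^2 + 13h + 7).

2(14h^2 + 13h + 7)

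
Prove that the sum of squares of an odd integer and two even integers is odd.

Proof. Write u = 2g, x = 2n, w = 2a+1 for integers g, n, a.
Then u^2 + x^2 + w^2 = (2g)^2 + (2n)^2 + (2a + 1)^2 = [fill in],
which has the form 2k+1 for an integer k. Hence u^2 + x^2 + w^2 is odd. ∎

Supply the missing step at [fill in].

(2g)^2 + (2n)^2 + (2a + 1)^2 = 4a^2 + 4a + 4g^2 + 4n^2 + 1
= 2(2a^2 + 2a + 2g^2 + 2n^2) + 1.
Since 2a^2 + 2a + 2g^2 + 2n^2 is an integer, the sum of squares is of the form 2k+1 for an integer k.

2(2a^2 + 2a + 2g^2 + 2n^2) + 1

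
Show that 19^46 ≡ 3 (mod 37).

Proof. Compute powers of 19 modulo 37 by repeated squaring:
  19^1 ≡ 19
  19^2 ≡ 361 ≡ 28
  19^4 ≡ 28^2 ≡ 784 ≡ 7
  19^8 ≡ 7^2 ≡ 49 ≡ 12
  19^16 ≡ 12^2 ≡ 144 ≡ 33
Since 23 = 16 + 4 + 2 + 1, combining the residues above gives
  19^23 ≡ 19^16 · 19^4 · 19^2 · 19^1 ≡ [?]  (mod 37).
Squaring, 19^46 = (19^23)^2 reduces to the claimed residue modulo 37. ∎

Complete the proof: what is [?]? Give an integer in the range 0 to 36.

15

19^16 · 19^4 · 19^2 · 19^1 ≡ 33 · 7 · 28 · 19 = 122892.
122892 mod 37 = 15, so 19^23 ≡ 15 (mod 37).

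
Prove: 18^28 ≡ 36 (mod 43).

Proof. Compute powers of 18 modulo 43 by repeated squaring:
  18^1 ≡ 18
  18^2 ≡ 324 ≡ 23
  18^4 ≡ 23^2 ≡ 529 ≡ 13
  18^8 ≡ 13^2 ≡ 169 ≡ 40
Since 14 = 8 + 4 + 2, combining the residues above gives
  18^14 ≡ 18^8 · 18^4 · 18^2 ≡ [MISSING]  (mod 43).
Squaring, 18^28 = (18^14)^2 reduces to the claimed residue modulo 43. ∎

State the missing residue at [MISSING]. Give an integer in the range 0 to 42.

6

Multiply the listed residues: 40 · 13 · 23 = 520 → 11960.
Reducing modulo 43: 11960 = 278·43 + 6, so 18^14 ≡ 6.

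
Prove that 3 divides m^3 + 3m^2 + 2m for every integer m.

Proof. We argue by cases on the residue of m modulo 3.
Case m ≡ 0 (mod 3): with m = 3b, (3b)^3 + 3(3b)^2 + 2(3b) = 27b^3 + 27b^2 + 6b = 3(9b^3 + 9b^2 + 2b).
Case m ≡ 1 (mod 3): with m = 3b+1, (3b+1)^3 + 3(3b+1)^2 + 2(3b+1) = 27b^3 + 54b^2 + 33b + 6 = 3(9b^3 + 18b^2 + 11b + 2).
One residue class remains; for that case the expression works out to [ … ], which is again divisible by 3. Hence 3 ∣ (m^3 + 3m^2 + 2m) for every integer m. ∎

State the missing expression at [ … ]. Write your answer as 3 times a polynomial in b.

The residues treated are {0, 1}, so the missing case is m ≡ 2 (mod 3); write m = 3b+2.
Then (3b+2)^3 + 3(3b+2)^2 + 2(3b+2) = 27b^3 + 81b^2 + 78b + 24 = 3(9b^3 + 27b^2 + 26b + 8).

3(9b^3 + 27b^2 + 26b + 8)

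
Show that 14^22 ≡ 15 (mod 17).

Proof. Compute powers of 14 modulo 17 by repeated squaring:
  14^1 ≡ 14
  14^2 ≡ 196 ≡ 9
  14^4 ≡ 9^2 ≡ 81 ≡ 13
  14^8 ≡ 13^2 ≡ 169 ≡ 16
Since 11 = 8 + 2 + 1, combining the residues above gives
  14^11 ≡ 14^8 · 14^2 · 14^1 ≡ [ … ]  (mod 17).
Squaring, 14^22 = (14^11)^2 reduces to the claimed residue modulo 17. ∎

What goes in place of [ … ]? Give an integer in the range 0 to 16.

14^8 · 14^2 · 14^1 ≡ 16 · 9 · 14 = 2016.
2016 mod 17 = 10, so 14^11 ≡ 10 (mod 17).

10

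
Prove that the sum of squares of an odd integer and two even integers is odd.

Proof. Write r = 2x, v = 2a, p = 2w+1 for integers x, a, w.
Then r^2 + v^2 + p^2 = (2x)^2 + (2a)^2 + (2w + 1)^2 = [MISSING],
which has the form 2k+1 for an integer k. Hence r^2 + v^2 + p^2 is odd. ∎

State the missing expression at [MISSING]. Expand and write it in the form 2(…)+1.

Expanding: (2x)^2 + (2a)^2 + (2w + 1)^2 = 4a^2 + 4w^2 + 4w + 4x^2 + 1.
Every term except the constant is even, so this is 2(2a^2 + 2w^2 + 2w + 2x^2) + 1,
and 2a^2 + 2w^2 + 2w + 2x^2 ∈ ℤ gives the required form.

2(2a^2 + 2w^2 + 2w + 2x^2) + 1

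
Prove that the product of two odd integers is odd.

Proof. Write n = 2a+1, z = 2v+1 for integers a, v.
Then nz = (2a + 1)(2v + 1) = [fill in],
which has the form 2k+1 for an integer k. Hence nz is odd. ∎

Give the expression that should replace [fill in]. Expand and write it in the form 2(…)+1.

2(2av + a + v) + 1

Expanding: (2a + 1)(2v + 1) = 4av + 2a + 2v + 1.
Every term except the constant is even, so this is 2(2av + a + v) + 1,
and 2av + a + v ∈ ℤ gives the required form.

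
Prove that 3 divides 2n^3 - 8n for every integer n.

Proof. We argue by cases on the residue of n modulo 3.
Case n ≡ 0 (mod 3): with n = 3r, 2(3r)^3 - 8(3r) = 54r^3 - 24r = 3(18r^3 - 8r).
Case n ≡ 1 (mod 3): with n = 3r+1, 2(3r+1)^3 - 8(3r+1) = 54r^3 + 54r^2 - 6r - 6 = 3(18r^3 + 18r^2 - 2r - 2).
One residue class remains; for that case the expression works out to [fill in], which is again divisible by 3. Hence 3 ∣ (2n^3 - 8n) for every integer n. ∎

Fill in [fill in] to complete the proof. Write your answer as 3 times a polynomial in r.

The residues treated are {0, 1}, so the missing case is n ≡ 2 (mod 3); write n = 3r+2.
Then 2(3r+2)^3 - 8(3r+2) = 54r^3 + 108r^2 + 48r = 3(18r^3 + 36r^2 + 16r).

3(18r^3 + 36r^2 + 16r)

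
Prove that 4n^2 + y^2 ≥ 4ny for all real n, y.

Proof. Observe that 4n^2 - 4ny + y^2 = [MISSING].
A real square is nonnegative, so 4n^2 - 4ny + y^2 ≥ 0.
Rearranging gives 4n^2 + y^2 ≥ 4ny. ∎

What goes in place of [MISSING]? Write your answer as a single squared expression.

The leading and trailing coefficients are 2^2 and 1^2, and 4 = 2·2·1, so the trinomial is (2n - y)^2.
Hence 4n^2 - 4ny + y^2 ≥ 0.

(2n - y)^2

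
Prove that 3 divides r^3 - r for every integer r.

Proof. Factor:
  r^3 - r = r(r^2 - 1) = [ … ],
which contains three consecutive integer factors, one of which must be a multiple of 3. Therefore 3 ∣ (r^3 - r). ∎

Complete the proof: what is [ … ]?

r(r^2 - 1) = r(r - 1)(r + 1) = (r - 1)r(r + 1).
These three factors are consecutive integers, so their product is divisible by 3.

(r - 1)r(r + 1)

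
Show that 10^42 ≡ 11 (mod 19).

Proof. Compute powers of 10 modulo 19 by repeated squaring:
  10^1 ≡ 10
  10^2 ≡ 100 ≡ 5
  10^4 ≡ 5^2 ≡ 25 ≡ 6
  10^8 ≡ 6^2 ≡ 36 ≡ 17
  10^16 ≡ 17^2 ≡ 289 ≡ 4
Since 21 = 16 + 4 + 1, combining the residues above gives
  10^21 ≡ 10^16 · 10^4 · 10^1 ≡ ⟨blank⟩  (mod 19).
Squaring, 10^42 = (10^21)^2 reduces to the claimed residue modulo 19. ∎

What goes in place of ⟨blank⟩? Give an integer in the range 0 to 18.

12

10^16 · 10^4 · 10^1 ≡ 4 · 6 · 10 = 240.
240 mod 19 = 12, so 10^21 ≡ 12 (mod 19).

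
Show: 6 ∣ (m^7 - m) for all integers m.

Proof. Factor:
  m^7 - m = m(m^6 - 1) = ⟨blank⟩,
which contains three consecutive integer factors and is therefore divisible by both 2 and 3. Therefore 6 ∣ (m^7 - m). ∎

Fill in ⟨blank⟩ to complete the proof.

(m - 1)m(m + 1)(m^4 + m^2 + 1)

m^6 - 1 = (m^2 - 1)(m^4 + m^2 + 1), and m^2 - 1 = (m-1)(m+1).
So m(m^6 - 1) = (m - 1)m(m + 1)(m^4 + m^2 + 1).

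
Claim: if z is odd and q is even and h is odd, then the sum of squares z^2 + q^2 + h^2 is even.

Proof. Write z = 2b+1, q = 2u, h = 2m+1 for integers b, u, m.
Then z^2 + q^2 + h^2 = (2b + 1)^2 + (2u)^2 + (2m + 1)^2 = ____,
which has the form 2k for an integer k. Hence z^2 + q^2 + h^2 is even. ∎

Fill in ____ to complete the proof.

Expanding: (2b + 1)^2 + (2u)^2 + (2m + 1)^2 = 4b^2 + 4b + 4m^2 + 4m + 4u^2 + 2.
Every term is even; pulling out the factor of 2 gives 2(2b^2 + 2b + 2m^2 + 2m + 2u^2 + 1).

2(2b^2 + 2b + 2m^2 + 2m + 2u^2 + 1)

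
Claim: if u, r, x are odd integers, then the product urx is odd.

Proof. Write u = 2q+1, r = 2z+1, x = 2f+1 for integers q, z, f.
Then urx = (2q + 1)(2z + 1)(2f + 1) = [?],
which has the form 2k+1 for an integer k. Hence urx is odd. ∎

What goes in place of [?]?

2(4fqz + 2fq + 2fz + f + 2qz + q + z) + 1

Expanding: (2q + 1)(2z + 1)(2f + 1) = 8fqz + 4fq + 4fz + 2f + 4qz + 2q + 2z + 1.
Every term except the constant is even, so this is 2(4fqz + 2fq + 2fz + f + 2qz + q + z) + 1,
and 4fqz + 2fq + 2fz + f + 2qz + q + z ∈ ℤ gives the required form.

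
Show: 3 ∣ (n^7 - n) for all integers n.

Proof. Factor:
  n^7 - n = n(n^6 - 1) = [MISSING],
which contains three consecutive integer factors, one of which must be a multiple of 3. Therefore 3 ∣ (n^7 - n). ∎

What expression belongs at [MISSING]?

n^6 - 1 = (n^2 - 1)(n^4 + n^2 + 1), and n^2 - 1 = (n-1)(n+1).
So n(n^6 - 1) = (n - 1)n(n + 1)(n^4 + n^2 + 1).

(n - 1)n(n + 1)(n^4 + n^2 + 1)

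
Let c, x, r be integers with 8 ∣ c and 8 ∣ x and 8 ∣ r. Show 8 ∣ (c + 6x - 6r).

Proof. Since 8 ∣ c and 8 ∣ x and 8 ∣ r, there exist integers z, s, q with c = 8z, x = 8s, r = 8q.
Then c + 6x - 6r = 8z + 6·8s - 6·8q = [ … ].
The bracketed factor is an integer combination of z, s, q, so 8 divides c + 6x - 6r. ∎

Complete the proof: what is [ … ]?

8(-6q + 6s + z)

Pull the common 8 out of every term: 8z + 6·8s - 6·8q = 8(-6q + 6s + z).
-6q + 6s + z is an integer, which exhibits the divisibility.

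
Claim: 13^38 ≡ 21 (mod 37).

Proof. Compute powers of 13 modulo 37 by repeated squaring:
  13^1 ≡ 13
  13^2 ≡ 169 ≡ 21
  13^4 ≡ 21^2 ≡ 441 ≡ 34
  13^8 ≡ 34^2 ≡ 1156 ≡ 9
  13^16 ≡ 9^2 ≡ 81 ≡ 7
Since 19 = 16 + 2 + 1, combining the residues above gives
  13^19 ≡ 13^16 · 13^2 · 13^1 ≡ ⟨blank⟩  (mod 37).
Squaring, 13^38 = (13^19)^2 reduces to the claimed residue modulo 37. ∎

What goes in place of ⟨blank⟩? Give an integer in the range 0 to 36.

Multiply the listed residues: 7 · 21 · 13 = 147 → 1911.
Reducing modulo 37: 1911 = 51·37 + 24, so 13^19 ≡ 24.

24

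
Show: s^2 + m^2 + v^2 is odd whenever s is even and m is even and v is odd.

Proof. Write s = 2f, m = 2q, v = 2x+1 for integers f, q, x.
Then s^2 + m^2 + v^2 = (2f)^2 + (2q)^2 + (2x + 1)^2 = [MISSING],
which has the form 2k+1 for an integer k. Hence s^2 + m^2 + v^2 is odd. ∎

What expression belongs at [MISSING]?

2(2f^2 + 2q^2 + 2x^2 + 2x) + 1

(2f)^2 + (2q)^2 + (2x + 1)^2 = 4f^2 + 4q^2 + 4x^2 + 4x + 1
= 2(2f^2 + 2q^2 + 2x^2 + 2x) + 1.
Since 2f^2 + 2q^2 + 2x^2 + 2x is an integer, the sum of squares is of the form 2k+1 for an integer k.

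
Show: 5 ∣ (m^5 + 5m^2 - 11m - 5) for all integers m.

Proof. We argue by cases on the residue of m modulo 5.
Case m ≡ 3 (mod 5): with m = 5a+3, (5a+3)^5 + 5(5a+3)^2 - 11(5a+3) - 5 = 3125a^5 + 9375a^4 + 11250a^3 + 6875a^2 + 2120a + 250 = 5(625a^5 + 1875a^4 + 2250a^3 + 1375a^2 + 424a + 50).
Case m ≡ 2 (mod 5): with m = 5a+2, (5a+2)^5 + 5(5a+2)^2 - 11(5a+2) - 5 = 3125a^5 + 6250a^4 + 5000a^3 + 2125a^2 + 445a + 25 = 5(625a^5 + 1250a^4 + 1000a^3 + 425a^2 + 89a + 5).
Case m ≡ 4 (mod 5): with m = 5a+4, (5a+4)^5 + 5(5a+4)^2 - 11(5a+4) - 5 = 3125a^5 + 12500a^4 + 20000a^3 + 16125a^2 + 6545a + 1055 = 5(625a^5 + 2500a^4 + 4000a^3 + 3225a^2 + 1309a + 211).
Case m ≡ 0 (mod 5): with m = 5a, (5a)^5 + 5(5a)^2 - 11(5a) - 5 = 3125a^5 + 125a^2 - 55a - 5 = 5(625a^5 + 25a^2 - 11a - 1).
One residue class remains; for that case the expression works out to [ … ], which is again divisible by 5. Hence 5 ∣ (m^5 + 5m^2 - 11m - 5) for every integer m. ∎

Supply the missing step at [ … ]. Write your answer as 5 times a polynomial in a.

5(625a^5 + 625a^4 + 250a^3 + 75a^2 + 4a - 2)

Only m ≡ 1 (mod 5) is unaccounted for. Put m = 5a+1:
(5a+1)^5 + 5(5a+1)^2 - 11(5a+1) - 5 expands to 3125a^5 + 3125a^4 + 1250a^3 + 375a^2 + 20a - 10,
and factoring out 5 leaves 5(625a^5 + 625a^4 + 250a^3 + 75a^2 + 4a - 2).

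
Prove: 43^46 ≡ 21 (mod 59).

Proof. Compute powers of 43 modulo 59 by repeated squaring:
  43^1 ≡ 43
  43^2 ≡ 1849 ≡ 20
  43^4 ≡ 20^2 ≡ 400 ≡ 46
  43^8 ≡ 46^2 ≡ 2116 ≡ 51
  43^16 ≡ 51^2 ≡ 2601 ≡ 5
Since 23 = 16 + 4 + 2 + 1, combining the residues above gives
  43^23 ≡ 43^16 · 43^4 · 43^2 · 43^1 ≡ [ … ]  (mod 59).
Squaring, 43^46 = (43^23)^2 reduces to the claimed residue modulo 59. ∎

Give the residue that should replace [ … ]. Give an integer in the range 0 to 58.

Multiply the listed residues: 5 · 46 · 20 · 43 = 230 → 4600 → 197800.
Reducing modulo 59: 197800 = 3352·59 + 32, so 43^23 ≡ 32.

32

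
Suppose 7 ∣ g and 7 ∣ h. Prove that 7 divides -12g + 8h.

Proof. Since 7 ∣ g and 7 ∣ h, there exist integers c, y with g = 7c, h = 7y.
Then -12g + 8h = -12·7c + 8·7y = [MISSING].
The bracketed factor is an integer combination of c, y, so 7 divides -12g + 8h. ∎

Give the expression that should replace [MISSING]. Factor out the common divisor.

Each term has a factor of 7: -12·7c + 8·7y = 7·(-12c + 8y).
Since -12c + 8y is an integer, 7 ∣ (-12g + 8h).

7(-12c + 8y)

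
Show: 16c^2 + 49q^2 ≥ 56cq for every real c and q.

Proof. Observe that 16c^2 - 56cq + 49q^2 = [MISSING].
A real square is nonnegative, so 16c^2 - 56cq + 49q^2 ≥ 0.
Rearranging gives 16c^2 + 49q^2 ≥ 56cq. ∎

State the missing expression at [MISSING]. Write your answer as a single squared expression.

The leading and trailing coefficients are 4^2 and 7^2, and 56 = 2·4·7, so the trinomial is (4c - 7q)^2.
Hence 16c^2 - 56cq + 49q^2 ≥ 0.

(4c - 7q)^2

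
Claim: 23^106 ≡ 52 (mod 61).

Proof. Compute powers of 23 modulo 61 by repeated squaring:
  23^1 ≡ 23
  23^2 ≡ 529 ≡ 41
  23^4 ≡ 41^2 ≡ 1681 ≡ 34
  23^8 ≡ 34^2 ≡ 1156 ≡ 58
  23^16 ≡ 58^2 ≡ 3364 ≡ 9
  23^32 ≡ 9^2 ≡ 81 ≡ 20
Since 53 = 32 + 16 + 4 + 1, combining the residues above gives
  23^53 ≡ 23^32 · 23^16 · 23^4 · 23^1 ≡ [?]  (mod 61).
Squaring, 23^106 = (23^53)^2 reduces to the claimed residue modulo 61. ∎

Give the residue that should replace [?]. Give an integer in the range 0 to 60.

33

Multiply the listed residues: 20 · 9 · 34 · 23 = 180 → 6120 → 140760.
Reducing modulo 61: 140760 = 2307·61 + 33, so 23^53 ≡ 33.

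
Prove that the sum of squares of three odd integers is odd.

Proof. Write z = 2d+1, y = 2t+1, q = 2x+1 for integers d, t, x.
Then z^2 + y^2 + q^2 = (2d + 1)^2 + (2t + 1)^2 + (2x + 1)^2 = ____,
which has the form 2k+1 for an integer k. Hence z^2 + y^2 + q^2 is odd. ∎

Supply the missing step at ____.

Expanding: (2d + 1)^2 + (2t + 1)^2 + (2x + 1)^2 = 4d^2 + 4d + 4t^2 + 4t + 4x^2 + 4x + 3.
Every term except the constant is even, so this is 2(2d^2 + 2d + 2t^2 + 2t + 2x^2 + 2x + 1) + 1,
and 2d^2 + 2d + 2t^2 + 2t + 2x^2 + 2x + 1 ∈ ℤ gives the required form.

2(2d^2 + 2d + 2t^2 + 2t + 2x^2 + 2x + 1) + 1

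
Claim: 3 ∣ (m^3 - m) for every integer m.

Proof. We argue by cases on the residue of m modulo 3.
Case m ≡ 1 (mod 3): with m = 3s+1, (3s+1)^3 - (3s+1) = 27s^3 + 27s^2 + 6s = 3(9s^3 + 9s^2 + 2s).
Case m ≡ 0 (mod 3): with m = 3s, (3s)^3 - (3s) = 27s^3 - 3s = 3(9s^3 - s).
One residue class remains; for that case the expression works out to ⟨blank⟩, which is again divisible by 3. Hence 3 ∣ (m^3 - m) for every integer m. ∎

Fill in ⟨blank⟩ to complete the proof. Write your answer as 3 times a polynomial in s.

3(9s^3 + 18s^2 + 11s + 2)

The residues treated are {1, 0}, so the missing case is m ≡ 2 (mod 3); write m = 3s+2.
Then (3s+2)^3 - (3s+2) = 27s^3 + 54s^2 + 33s + 6 = 3(9s^3 + 18s^2 + 11s + 2).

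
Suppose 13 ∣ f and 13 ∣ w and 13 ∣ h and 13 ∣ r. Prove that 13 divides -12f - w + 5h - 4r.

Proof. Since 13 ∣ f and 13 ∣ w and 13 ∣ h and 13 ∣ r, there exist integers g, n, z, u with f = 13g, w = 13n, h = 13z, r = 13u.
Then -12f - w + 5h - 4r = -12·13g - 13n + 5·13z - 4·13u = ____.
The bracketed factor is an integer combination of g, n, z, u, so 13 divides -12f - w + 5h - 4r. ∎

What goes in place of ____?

Each term has a factor of 13: -12·13g - 13n + 5·13z - 4·13u = 13·(-12g - n - 4u + 5z).
Since -12g - n - 4u + 5z is an integer, 13 ∣ (-12f - w + 5h - 4r).

13(-12g - n - 4u + 5z)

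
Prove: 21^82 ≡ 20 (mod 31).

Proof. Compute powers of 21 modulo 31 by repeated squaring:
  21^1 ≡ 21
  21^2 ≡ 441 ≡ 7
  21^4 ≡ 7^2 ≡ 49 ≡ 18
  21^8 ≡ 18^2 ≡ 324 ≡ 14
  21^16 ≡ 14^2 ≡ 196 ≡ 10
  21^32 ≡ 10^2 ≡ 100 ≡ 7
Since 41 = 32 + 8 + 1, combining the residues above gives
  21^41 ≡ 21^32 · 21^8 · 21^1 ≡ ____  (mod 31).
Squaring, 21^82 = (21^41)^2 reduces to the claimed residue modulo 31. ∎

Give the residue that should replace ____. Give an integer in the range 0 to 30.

12

21^32 · 21^8 · 21^1 ≡ 7 · 14 · 21 = 2058.
2058 mod 31 = 12, so 21^41 ≡ 12 (mod 31).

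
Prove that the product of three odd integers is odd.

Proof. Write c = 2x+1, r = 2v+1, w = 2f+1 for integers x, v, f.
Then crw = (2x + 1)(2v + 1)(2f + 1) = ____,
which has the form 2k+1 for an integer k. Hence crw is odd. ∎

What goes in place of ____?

Expanding: (2x + 1)(2v + 1)(2f + 1) = 8fvx + 4fv + 4fx + 2f + 4vx + 2v + 2x + 1.
Every term except the constant is even, so this is 2(4fvx + 2fv + 2fx + f + 2vx + v + x) + 1,
and 4fvx + 2fv + 2fx + f + 2vx + v + x ∈ ℤ gives the required form.

2(4fvx + 2fv + 2fx + f + 2vx + v + x) + 1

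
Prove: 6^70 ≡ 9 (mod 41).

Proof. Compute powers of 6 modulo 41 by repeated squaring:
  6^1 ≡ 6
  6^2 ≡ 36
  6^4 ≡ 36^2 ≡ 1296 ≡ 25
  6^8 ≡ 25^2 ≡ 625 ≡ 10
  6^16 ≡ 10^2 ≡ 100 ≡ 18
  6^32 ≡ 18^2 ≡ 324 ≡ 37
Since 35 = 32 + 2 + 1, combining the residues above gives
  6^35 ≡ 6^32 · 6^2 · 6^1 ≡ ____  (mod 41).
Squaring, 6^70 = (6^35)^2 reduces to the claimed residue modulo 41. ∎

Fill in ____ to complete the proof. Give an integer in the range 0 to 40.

6^32 · 6^2 · 6^1 ≡ 37 · 36 · 6 = 7992.
7992 mod 41 = 38, so 6^35 ≡ 38 (mod 41).

38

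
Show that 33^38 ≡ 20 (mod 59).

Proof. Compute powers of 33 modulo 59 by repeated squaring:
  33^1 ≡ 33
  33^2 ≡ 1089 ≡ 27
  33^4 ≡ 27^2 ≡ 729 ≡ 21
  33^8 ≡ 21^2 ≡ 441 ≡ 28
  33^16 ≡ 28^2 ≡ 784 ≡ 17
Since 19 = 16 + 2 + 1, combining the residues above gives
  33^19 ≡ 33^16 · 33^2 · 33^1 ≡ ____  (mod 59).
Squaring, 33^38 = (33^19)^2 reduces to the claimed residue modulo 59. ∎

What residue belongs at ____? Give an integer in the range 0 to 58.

43

33^16 · 33^2 · 33^1 ≡ 17 · 27 · 33 = 15147.
15147 mod 59 = 43, so 33^19 ≡ 43 (mod 59).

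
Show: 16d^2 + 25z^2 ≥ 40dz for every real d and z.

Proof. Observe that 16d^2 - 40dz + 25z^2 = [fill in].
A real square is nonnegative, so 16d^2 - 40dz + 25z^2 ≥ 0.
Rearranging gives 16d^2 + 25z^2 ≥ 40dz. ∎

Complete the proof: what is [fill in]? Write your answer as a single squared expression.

(4d - 5z)^2

The leading and trailing coefficients are 4^2 and 5^2, and 40 = 2·4·5, so the trinomial is (4d - 5z)^2.
Hence 16d^2 - 40dz + 25z^2 ≥ 0.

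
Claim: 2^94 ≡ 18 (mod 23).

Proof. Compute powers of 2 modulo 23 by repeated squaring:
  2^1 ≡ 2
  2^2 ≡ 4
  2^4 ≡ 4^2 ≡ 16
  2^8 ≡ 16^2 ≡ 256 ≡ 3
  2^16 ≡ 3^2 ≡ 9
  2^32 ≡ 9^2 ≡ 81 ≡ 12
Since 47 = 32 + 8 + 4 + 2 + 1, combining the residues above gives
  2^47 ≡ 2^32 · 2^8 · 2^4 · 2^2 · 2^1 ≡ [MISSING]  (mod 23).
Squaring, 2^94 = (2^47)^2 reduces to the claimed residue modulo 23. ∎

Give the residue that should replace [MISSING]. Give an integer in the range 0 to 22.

Multiply the listed residues: 12 · 3 · 16 · 4 · 2 = 36 → 576 → 2304 → 4608.
Reducing modulo 23: 4608 = 200·23 + 8, so 2^47 ≡ 8.

8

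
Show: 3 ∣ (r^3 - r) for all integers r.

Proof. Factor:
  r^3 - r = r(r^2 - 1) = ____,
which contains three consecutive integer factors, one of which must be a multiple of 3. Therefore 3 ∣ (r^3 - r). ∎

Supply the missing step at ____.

r(r^2 - 1) = r(r - 1)(r + 1) = (r - 1)r(r + 1).
These three factors are consecutive integers, so their product is divisible by 3.

(r - 1)r(r + 1)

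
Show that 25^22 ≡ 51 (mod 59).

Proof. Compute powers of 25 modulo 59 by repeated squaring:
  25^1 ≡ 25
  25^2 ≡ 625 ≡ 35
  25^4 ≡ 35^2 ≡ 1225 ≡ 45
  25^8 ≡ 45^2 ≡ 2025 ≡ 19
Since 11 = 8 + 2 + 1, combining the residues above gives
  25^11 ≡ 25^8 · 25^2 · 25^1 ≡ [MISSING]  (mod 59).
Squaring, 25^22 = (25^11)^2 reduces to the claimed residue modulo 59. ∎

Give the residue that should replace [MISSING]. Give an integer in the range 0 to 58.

25^8 · 25^2 · 25^1 ≡ 19 · 35 · 25 = 16625.
16625 mod 59 = 46, so 25^11 ≡ 46 (mod 59).

46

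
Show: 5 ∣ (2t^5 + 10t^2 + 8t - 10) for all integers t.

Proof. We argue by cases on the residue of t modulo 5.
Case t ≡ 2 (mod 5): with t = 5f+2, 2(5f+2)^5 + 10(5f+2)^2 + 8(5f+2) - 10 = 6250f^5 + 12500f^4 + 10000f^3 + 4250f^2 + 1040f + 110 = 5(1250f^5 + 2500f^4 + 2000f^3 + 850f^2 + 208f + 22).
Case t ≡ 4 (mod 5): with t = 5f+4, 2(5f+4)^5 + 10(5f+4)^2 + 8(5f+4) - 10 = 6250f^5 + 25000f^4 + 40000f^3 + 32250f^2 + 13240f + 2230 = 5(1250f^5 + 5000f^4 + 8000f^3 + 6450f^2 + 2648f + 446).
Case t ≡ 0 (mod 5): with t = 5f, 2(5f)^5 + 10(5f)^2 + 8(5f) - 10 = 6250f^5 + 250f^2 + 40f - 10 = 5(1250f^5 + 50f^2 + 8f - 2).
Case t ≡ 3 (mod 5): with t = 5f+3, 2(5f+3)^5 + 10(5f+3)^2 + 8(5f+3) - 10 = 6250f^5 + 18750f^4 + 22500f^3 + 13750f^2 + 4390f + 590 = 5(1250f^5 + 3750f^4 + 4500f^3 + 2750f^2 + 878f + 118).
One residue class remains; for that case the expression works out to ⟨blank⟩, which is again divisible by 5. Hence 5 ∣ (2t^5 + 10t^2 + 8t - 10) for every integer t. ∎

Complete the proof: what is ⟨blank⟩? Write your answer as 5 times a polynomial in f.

5(1250f^5 + 1250f^4 + 500f^3 + 150f^2 + 38f + 2)

The residues treated are {2, 4, 0, 3}, so the missing case is t ≡ 1 (mod 5); write t = 5f+1.
Then 2(5f+1)^5 + 10(5f+1)^2 + 8(5f+1) - 10 = 6250f^5 + 6250f^4 + 2500f^3 + 750f^2 + 190f + 10 = 5(1250f^5 + 1250f^4 + 500f^3 + 150f^2 + 38f + 2).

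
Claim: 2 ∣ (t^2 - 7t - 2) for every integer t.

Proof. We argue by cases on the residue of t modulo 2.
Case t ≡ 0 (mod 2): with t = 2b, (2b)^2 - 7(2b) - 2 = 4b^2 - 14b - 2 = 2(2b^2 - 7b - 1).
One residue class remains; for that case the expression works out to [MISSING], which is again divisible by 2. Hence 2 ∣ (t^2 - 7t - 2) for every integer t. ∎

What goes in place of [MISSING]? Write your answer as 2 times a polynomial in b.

2(2b^2 - 5b - 4)

The residues treated are {0}, so the missing case is t ≡ 1 (mod 2); write t = 2b+1.
Then (2b+1)^2 - 7(2b+1) - 2 = 4b^2 - 10b - 8 = 2(2b^2 - 5b - 4).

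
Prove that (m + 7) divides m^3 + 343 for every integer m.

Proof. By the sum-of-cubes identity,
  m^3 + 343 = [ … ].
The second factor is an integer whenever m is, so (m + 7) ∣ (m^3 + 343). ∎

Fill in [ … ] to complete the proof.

(m + 7)(m^2 - 7m + 49)

Polynomial division of m^3 + 343 by m + 7 leaves remainder 0 and quotient m^2 - 7m + 49.
Hence m^3 + 343 = (m + 7)(m^2 - 7m + 49).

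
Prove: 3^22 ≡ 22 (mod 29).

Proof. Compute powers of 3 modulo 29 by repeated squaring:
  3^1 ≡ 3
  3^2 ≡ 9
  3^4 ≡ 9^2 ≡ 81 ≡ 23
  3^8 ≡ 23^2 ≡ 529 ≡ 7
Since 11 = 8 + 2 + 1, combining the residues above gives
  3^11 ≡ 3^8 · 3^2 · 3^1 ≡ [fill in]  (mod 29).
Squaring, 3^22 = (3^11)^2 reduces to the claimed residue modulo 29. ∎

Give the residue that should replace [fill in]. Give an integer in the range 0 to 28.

15

Multiply the listed residues: 7 · 9 · 3 = 63 → 189.
Reducing modulo 29: 189 = 6·29 + 15, so 3^11 ≡ 15.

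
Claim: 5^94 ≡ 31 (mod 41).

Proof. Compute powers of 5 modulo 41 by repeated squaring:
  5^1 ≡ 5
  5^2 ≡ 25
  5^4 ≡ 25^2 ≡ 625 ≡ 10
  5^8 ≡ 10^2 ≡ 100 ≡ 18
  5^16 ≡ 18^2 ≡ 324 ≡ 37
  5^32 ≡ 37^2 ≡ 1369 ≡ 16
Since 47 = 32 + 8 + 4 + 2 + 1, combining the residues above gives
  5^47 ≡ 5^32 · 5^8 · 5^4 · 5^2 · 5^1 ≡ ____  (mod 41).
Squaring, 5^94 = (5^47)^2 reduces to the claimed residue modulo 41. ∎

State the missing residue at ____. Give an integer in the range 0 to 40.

20

Multiply the listed residues: 16 · 18 · 10 · 25 · 5 = 288 → 2880 → 72000 → 360000.
Reducing modulo 41: 360000 = 8780·41 + 20, so 5^47 ≡ 20.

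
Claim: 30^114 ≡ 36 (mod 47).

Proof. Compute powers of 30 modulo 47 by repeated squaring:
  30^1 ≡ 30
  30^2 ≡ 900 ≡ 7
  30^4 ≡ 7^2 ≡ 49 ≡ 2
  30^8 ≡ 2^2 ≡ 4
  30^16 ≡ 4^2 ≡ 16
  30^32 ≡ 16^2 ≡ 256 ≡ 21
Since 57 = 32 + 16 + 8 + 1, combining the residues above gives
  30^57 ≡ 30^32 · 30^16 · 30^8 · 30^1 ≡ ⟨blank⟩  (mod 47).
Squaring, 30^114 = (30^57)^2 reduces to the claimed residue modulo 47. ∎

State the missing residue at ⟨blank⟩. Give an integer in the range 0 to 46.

Multiply the listed residues: 21 · 16 · 4 · 30 = 336 → 1344 → 40320.
Reducing modulo 47: 40320 = 857·47 + 41, so 30^57 ≡ 41.

41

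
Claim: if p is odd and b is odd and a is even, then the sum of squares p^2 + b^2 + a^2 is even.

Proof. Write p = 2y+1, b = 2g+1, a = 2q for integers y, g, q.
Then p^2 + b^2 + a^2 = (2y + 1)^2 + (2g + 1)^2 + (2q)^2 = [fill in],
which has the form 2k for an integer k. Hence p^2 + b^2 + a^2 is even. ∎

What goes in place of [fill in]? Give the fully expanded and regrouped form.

2(2g^2 + 2g + 2q^2 + 2y^2 + 2y + 1)

(2y + 1)^2 + (2g + 1)^2 + (2q)^2 = 4g^2 + 4g + 4q^2 + 4y^2 + 4y + 2
= 2(2g^2 + 2g + 2q^2 + 2y^2 + 2y + 1).
Since 2g^2 + 2g + 2q^2 + 2y^2 + 2y + 1 is an integer, the sum of squares is of the form 2k for an integer k.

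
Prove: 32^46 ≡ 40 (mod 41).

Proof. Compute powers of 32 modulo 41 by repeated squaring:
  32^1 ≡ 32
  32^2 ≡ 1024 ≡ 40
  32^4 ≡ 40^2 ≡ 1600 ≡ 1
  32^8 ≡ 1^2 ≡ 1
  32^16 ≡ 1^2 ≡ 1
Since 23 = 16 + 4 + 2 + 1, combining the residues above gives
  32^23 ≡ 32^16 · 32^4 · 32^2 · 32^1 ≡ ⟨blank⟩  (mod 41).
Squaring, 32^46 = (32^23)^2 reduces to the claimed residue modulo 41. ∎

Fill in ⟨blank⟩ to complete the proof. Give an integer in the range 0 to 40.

32^16 · 32^4 · 32^2 · 32^1 ≡ 1 · 1 · 40 · 32 = 1280.
1280 mod 41 = 9, so 32^23 ≡ 9 (mod 41).

9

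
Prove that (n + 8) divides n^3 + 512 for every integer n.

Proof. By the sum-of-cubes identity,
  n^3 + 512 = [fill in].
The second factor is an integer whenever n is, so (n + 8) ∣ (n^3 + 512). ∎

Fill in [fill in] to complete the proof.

Polynomial division of n^3 + 512 by n + 8 leaves remainder 0 and quotient n^2 - 8n + 64.
Hence n^3 + 512 = (n + 8)(n^2 - 8n + 64).

(n + 8)(n^2 - 8n + 64)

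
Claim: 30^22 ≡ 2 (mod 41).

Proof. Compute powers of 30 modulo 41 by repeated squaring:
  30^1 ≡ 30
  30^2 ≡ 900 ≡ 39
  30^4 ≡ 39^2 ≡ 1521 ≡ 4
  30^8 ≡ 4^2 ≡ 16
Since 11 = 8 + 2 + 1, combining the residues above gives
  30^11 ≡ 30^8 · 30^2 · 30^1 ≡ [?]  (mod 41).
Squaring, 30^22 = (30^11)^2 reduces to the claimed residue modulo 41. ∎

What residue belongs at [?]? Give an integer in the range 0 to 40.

24

Multiply the listed residues: 16 · 39 · 30 = 624 → 18720.
Reducing modulo 41: 18720 = 456·41 + 24, so 30^11 ≡ 24.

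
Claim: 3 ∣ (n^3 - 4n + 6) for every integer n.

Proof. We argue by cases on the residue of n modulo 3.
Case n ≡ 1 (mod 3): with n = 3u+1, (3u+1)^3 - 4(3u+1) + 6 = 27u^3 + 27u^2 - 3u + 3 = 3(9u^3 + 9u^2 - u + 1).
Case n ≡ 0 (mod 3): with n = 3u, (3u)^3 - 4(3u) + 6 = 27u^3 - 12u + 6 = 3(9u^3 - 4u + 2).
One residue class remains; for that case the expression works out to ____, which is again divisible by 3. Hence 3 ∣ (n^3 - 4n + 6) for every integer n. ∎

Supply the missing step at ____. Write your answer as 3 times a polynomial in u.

The residues treated are {1, 0}, so the missing case is n ≡ 2 (mod 3); write n = 3u+2.
Then (3u+2)^3 - 4(3u+2) + 6 = 27u^3 + 54u^2 + 24u + 6 = 3(9u^3 + 18u^2 + 8u + 2).

3(9u^3 + 18u^2 + 8u + 2)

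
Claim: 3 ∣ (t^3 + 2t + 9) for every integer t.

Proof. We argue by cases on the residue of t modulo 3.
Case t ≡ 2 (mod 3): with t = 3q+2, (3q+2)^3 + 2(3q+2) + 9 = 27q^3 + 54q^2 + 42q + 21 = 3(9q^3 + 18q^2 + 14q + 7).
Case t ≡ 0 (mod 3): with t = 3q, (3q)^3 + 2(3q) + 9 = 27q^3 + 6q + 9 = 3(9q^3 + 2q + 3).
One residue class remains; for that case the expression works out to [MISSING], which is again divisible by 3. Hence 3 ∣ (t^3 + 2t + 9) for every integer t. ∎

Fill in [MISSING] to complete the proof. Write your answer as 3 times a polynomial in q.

Only t ≡ 1 (mod 3) is unaccounted for. Put t = 3q+1:
(3q+1)^3 + 2(3q+1) + 9 expands to 27q^3 + 27q^2 + 15q + 12,
and factoring out 3 leaves 3(9q^3 + 9q^2 + 5q + 4).

3(9q^3 + 9q^2 + 5q + 4)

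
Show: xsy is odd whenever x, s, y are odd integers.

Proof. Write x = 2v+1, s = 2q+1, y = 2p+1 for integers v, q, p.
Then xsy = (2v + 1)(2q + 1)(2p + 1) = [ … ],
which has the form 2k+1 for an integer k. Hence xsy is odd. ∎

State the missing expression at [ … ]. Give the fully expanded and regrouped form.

2(4pqv + 2pq + 2pv + p + 2qv + q + v) + 1

(2v + 1)(2q + 1)(2p + 1) = 8pqv + 4pq + 4pv + 2p + 4qv + 2q + 2v + 1
= 2(4pqv + 2pq + 2pv + p + 2qv + q + v) + 1.
Since 4pqv + 2pq + 2pv + p + 2qv + q + v is an integer, the product is of the form 2k+1 for an integer k.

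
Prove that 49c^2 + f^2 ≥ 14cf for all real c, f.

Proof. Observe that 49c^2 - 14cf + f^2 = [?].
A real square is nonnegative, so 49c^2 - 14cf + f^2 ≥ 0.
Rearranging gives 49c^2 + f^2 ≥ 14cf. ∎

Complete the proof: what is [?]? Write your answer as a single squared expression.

(7c - f)^2

49c^2 - 14cf + f^2 is a perfect-square trinomial: the outer terms are (7c)^2 and (f)^2, and the cross term is -2·7c·f.
So 49c^2 - 14cf + f^2 = (7c - f)^2 ≥ 0.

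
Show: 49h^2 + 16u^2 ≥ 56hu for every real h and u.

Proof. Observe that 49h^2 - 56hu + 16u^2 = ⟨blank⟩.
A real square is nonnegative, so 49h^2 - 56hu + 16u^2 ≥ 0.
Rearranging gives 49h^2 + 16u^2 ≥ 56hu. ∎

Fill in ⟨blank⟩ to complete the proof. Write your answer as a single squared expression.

49h^2 - 56hu + 16u^2 is a perfect-square trinomial: the outer terms are (7h)^2 and (4u)^2, and the cross term is -2·7h·4u.
So 49h^2 - 56hu + 16u^2 = (7h - 4u)^2 ≥ 0.

(7h - 4u)^2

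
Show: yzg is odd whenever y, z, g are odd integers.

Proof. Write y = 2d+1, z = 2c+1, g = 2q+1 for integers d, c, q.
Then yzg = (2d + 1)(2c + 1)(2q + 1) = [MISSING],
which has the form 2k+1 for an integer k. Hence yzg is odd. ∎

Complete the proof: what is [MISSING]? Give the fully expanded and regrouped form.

2(4cdq + 2cd + 2cq + c + 2dq + d + q) + 1

(2d + 1)(2c + 1)(2q + 1) = 8cdq + 4cd + 4cq + 2c + 4dq + 2d + 2q + 1
= 2(4cdq + 2cd + 2cq + c + 2dq + d + q) + 1.
Since 4cdq + 2cd + 2cq + c + 2dq + d + q is an integer, the product is of the form 2k+1 for an integer k.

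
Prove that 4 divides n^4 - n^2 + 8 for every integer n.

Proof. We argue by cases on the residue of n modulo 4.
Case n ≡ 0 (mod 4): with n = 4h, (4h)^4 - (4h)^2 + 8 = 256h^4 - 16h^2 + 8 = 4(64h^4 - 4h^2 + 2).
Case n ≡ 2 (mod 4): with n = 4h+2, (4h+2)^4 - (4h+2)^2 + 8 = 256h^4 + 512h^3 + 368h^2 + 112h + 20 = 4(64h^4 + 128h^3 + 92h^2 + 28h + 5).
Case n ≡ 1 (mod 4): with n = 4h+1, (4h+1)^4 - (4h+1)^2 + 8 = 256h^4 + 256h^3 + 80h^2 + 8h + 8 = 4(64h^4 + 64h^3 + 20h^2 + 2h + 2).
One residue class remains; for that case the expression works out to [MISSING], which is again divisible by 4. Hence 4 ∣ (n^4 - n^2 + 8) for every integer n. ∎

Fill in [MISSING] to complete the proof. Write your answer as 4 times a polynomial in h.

The residues treated are {0, 2, 1}, so the missing case is n ≡ 3 (mod 4); write n = 4h+3.
Then (4h+3)^4 - (4h+3)^2 + 8 = 256h^4 + 768h^3 + 848h^2 + 408h + 80 = 4(64h^4 + 192h^3 + 212h^2 + 102h + 20).

4(64h^4 + 192h^3 + 212h^2 + 102h + 20)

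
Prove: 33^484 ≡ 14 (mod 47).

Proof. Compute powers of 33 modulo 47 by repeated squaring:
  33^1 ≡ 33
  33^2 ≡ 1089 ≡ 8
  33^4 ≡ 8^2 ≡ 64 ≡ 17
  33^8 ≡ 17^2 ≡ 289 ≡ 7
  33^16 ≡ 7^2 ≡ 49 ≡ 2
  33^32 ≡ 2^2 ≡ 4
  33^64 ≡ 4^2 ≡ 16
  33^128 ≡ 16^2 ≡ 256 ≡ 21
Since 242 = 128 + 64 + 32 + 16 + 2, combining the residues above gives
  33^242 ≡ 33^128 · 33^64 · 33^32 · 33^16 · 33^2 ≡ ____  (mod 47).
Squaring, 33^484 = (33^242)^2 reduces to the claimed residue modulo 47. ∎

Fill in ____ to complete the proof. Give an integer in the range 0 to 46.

Multiply the listed residues: 21 · 16 · 4 · 2 · 8 = 336 → 1344 → 2688 → 21504.
Reducing modulo 47: 21504 = 457·47 + 25, so 33^242 ≡ 25.

25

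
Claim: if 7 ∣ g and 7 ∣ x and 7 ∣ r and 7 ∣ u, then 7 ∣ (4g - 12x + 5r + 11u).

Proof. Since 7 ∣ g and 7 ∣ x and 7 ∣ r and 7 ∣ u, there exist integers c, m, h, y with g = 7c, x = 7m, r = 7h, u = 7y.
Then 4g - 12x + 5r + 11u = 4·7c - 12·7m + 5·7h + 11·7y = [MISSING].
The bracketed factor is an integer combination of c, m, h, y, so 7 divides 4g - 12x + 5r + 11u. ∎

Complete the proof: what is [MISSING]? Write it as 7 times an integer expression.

Each term has a factor of 7: 4·7c - 12·7m + 5·7h + 11·7y = 7·(4c + 5h - 12m + 11y).
Since 4c + 5h - 12m + 11y is an integer, 7 ∣ (4g - 12x + 5r + 11u).

7(4c + 5h - 12m + 11y)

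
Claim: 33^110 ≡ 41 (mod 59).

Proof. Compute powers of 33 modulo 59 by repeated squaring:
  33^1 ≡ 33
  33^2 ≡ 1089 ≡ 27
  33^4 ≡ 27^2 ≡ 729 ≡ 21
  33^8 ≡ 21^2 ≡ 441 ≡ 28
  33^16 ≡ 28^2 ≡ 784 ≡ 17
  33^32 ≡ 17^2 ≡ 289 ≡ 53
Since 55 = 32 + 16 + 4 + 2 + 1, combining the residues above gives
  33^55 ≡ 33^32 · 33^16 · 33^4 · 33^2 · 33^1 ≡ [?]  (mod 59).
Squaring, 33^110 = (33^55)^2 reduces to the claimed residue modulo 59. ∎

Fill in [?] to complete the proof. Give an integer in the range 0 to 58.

10

33^32 · 33^16 · 33^4 · 33^2 · 33^1 ≡ 53 · 17 · 21 · 27 · 33 = 16858611.
16858611 mod 59 = 10, so 33^55 ≡ 10 (mod 59).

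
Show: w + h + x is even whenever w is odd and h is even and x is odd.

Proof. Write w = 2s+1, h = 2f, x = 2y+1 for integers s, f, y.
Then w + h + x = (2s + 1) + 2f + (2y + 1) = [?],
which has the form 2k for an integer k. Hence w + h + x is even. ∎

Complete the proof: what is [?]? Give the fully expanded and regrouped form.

2(f + s + y + 1)

Expanding: (2s + 1) + 2f + (2y + 1) = 2f + 2s + 2y + 2.
Every term is even; pulling out the factor of 2 gives 2(f + s + y + 1).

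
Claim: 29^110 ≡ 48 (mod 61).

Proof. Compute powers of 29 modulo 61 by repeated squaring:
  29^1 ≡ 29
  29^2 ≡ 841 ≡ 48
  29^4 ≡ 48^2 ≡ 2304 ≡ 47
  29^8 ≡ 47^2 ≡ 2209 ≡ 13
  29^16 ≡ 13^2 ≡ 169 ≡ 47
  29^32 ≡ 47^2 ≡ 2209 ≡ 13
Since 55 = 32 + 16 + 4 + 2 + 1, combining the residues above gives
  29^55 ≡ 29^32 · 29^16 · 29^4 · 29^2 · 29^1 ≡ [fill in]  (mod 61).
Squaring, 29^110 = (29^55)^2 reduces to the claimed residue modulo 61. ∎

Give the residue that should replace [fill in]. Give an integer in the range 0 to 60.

Multiply the listed residues: 13 · 47 · 47 · 48 · 29 = 611 → 28717 → 1378416 → 39974064.
Reducing modulo 61: 39974064 = 655312·61 + 32, so 29^55 ≡ 32.

32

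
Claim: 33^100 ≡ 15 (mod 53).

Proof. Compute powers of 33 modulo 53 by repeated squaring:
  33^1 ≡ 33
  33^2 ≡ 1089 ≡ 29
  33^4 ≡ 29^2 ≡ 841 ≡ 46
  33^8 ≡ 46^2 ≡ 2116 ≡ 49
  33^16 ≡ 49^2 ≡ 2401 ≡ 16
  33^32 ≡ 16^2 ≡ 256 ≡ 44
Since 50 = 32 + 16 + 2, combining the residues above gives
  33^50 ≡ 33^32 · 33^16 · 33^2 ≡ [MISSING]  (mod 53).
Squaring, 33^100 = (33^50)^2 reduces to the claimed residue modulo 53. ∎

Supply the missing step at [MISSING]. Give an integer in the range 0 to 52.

11

33^32 · 33^16 · 33^2 ≡ 44 · 16 · 29 = 20416.
20416 mod 53 = 11, so 33^50 ≡ 11 (mod 53).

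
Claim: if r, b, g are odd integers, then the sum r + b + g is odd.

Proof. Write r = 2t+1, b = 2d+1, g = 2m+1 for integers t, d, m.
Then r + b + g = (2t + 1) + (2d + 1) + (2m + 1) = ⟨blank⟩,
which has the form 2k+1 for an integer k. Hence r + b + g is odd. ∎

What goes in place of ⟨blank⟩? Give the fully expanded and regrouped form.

Expanding: (2t + 1) + (2d + 1) + (2m + 1) = 2d + 2m + 2t + 3.
Every term except the constant is even, so this is 2(d + m + t + 1) + 1,
and d + m + t + 1 ∈ ℤ gives the required form.

2(d + m + t + 1) + 1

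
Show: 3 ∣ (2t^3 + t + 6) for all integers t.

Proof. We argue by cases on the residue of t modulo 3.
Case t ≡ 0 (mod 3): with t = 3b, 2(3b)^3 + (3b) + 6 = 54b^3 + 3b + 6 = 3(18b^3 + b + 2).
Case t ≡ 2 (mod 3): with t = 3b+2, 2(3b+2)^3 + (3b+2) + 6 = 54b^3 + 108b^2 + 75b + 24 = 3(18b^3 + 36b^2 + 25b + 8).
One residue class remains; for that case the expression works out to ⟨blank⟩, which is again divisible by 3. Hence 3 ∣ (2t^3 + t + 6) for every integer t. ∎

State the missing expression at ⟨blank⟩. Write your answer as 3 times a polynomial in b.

The residues treated are {0, 2}, so the missing case is t ≡ 1 (mod 3); write t = 3b+1.
Then 2(3b+1)^3 + (3b+1) + 6 = 54b^3 + 54b^2 + 21b + 9 = 3(18b^3 + 18b^2 + 7b + 3).

3(18b^3 + 18b^2 + 7b + 3)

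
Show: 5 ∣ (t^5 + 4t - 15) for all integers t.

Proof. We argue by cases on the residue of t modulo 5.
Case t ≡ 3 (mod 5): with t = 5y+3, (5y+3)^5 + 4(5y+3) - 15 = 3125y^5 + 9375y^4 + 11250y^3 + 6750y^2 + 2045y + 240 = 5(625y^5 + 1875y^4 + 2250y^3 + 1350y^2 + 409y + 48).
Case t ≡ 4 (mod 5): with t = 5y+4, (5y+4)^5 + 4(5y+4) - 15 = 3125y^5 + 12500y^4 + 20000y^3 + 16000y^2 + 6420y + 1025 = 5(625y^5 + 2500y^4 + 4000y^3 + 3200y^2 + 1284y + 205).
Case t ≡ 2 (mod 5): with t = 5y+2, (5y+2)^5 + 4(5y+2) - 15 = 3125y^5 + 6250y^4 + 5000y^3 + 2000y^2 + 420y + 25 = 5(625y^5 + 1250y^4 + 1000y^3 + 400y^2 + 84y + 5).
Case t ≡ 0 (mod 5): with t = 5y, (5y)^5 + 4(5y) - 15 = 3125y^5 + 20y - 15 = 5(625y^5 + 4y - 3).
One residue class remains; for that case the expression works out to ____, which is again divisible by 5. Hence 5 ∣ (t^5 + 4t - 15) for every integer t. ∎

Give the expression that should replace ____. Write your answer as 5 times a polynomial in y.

The residues treated are {3, 4, 2, 0}, so the missing case is t ≡ 1 (mod 5); write t = 5y+1.
Then (5y+1)^5 + 4(5y+1) - 15 = 3125y^5 + 3125y^4 + 1250y^3 + 250y^2 + 45y - 10 = 5(625y^5 + 625y^4 + 250y^3 + 50y^2 + 9y - 2).

5(625y^5 + 625y^4 + 250y^3 + 50y^2 + 9y - 2)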